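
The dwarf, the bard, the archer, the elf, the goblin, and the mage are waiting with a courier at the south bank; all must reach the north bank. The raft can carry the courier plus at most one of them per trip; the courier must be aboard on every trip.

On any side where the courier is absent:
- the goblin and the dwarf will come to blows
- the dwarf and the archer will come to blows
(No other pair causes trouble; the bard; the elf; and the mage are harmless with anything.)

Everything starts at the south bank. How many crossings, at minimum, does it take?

Counting alone: the courier can take at most 1 across per trip to the north bank, so moving all 6 needs at least 6 loaded trips out, with a return between consecutive ones — at least 11 crossings.
The safety rule pushes this higher. Following every safe sequence of crossings, the most of the 6 that can be at the north bank as the raft arrives there on crossing 11 is 5 — never all 6.
So no plan with fewer than 13 crossings exists, and this one achieves 13:
1. Courier goes to the north bank with the dwarf.  [the south bank: the archer, the bard, the elf, the goblin, the mage | the north bank: the dwarf]
2. Courier goes back to the south bank alone.  [the south bank: the archer, the bard, the elf, the goblin, the mage | the north bank: the dwarf]
3. Courier goes to the north bank with the bard.  [the south bank: the archer, the elf, the goblin, the mage | the north bank: the bard, the dwarf]
4. Courier goes back to the south bank alone.  [the south bank: the archer, the elf, the goblin, the mage | the north bank: the bard, the dwarf]
5. Courier goes to the north bank with the archer.  [the south bank: the elf, the goblin, the mage | the north bank: the archer, the bard, the dwarf]
6. Courier goes back to the south bank with the dwarf.  [the south bank: the dwarf, the elf, the goblin, the mage | the north bank: the archer, the bard]
7. Courier goes to the north bank with the goblin.  [the south bank: the dwarf, the elf, the mage | the north bank: the archer, the bard, the goblin]
8. Courier goes back to the south bank alone.  [the south bank: the dwarf, the elf, the mage | the north bank: the archer, the bard, the goblin]
9. Courier goes to the north bank with the elf.  [the south bank: the dwarf, the mage | the north bank: the archer, the bard, the elf, the goblin]
10. Courier goes back to the south bank alone.  [the south bank: the dwarf, the mage | the north bank: the archer, the bard, the elf, the goblin]
11. Courier goes to the north bank with the mage.  [the south bank: the dwarf | the north bank: the archer, the bard, the elf, the goblin, the mage]
12. Courier goes back to the south bank alone.  [the south bank: the dwarf | the north bank: the archer, the bard, the elf, the goblin, the mage]
13. Courier goes to the north bank with the dwarf.  [the south bank: — | the north bank: the archer, the bard, the dwarf, the elf, the goblin, the mage]

13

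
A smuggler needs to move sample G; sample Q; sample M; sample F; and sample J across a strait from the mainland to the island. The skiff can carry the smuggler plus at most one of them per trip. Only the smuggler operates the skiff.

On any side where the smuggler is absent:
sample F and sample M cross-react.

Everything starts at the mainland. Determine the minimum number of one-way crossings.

Counting alone: the smuggler can take at most 1 across per trip to the island, so moving all 5 needs at least 5 loaded trips out, with a return between consecutive ones — at least 9 crossings.
The plan below uses exactly 9 crossings, so it is optimal:
1. Smuggler goes to the island with sample M.
2. Smuggler goes back to the mainland alone.
3. Smuggler goes to the island with sample G.
4. Smuggler goes back to the mainland alone.
5. Smuggler goes to the island with sample Q.
6. Smuggler goes back to the mainland alone.
7. Smuggler goes to the island with sample J.
8. Smuggler goes back to the mainland alone.
9. Smuggler goes to the island with sample F.

9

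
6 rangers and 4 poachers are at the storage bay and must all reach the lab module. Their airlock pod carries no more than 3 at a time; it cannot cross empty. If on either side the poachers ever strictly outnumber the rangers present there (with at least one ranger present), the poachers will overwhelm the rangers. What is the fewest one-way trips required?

Counting alone: each trip to the lab module takes at most 3 across and each return brings at least 1 back, so after t trips out (and t−1 returns) at most 3t − (t−1) of the 10 are across; that first reaches 10 at t = 5, so at least 9 crossings are needed.
The plan below uses exactly 9 crossings, so it is optimal:
1. 2 poachers → the lab module.  (the storage bay: 6R 2P; the lab module: 0R 2P)
2. 1 poacher ← the storage bay.  (the storage bay: 6R 3P; the lab module: 0R 1P)
3. 3 poachers → the lab module.  (the storage bay: 6R 0P; the lab module: 0R 4P)
4. 1 poacher ← the storage bay.  (the storage bay: 6R 1P; the lab module: 0R 3P)
5. 3 rangers → the lab module.  (the storage bay: 3R 1P; the lab module: 3R 3P)
6. 1 poacher ← the storage bay.  (the storage bay: 3R 2P; the lab module: 3R 2P)
7. 1 ranger and 2 poachers → the lab module.  (the storage bay: 2R 0P; the lab module: 4R 4P)
8. 1 poacher ← the storage bay.  (the storage bay: 2R 1P; the lab module: 4R 3P)
9. 2 rangers and 1 poacher → the lab module.  (the storage bay: 0R 0P; the lab module: 6R 4P)

9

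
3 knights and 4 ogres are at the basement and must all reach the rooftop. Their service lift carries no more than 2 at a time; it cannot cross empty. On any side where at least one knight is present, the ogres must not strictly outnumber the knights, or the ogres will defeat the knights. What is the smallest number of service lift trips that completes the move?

impossible

The ogres already outnumber the knights at the basement before anyone moves, so the starting position itself is disallowed.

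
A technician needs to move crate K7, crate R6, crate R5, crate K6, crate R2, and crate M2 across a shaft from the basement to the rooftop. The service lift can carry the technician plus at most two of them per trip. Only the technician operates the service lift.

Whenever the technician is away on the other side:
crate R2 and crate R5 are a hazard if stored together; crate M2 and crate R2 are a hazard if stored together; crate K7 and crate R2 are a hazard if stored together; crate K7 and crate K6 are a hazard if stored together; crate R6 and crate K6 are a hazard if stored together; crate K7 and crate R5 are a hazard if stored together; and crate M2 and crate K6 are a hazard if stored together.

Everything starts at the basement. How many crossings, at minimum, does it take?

Whatever the first load, the items left behind include a forbidden pair without the technician. No opening move is safe, so no plan exists.

impossible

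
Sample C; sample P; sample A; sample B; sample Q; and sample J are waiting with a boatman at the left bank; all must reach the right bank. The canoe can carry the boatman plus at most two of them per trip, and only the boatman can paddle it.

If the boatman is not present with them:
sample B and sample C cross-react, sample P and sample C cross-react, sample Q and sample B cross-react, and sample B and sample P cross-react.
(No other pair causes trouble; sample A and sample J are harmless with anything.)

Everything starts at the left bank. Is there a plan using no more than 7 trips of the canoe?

No

Counting alone: the boatman can take at most 2 across per trip to the right bank, so moving all 6 needs at least 3 loaded trips out, with a return between consecutive ones — at least 5 crossings.
The safety rule pushes this higher. Following every safe sequence of crossings, the most of the 6 that can be at the right bank as the canoe arrives there on crossings 5, 7 is 4, 5 respectively — never all 6.
So the move cannot be finished within 7 crossings. (The shortest complete plan takes 9:)
1. Boatman goes to the right bank with sample B and sample C.  [the left bank: sample A, sample J, sample P, sample Q | the right bank: sample B, sample C]
2. Boatman goes back to the left bank with sample C.  [the left bank: sample A, sample C, sample J, sample P, sample Q | the right bank: sample B]
3. Boatman goes to the right bank with sample A and sample C.  [the left bank: sample J, sample P, sample Q | the right bank: sample A, sample B, sample C]
4. Boatman goes back to the left bank with sample C.  [the left bank: sample C, sample J, sample P, sample Q | the right bank: sample A, sample B]
5. Boatman goes to the right bank with sample C and sample Q.  [the left bank: sample J, sample P | the right bank: sample A, sample B, sample C, sample Q]
6. Boatman goes back to the left bank with sample B.  [the left bank: sample B, sample J, sample P | the right bank: sample A, sample C, sample Q]
7. Boatman goes to the right bank with sample J and sample P.  [the left bank: sample B | the right bank: sample A, sample C, sample J, sample P, sample Q]
8. Boatman goes back to the left bank with sample C.  [the left bank: sample B, sample C | the right bank: sample A, sample J, sample P, sample Q]
9. Boatman goes to the right bank with sample B and sample C.  [the left bank: — | the right bank: sample A, sample B, sample C, sample J, sample P, sample Q]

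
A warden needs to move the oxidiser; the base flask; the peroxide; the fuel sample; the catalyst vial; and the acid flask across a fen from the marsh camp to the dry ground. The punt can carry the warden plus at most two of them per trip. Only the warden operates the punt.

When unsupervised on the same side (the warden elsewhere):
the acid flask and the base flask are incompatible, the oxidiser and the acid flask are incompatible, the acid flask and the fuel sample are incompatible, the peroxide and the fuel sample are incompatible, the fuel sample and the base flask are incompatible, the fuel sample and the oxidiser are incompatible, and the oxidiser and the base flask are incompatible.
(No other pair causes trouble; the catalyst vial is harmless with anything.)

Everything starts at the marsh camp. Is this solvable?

Whatever the first load, the items left behind include a forbidden pair without the warden. No opening move is safe, so no plan exists.

No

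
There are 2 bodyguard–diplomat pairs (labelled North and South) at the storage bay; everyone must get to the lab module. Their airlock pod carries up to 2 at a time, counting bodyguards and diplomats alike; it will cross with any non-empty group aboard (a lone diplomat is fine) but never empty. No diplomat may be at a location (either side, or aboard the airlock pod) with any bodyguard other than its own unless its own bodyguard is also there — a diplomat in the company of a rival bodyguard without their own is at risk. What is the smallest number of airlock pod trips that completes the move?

5

Counting alone: each trip to the lab module takes at most 2 across and each return brings at least 1 back, so after t trips out (and t−1 returns) at most 2t − (t−1) of the 4 are across; that first reaches 4 at t = 3, so at least 5 crossings are needed.
The plan below uses exactly 5 crossings, so it is optimal:
1. bodyguard North and diplomat North cross → the lab module.
2. bodyguard North crosses ← the storage bay.
3. bodyguard North and bodyguard South cross → the lab module.
4. bodyguard South crosses ← the storage bay.
5. bodyguard South and diplomat South cross → the lab module.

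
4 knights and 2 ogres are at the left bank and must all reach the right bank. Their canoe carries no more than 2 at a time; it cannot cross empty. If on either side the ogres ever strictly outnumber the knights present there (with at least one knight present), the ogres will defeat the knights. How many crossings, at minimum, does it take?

Counting alone: each trip to the right bank takes at most 2 across and each return brings at least 1 back, so after t trips out (and t−1 returns) at most 2t − (t−1) of the 6 are across; that first reaches 6 at t = 5, so at least 9 crossings are needed.
The plan below uses exactly 9 crossings, so it is optimal:
1. 2 ogres → the right bank.  (the left bank: 4K 0O; the right bank: 0K 2O)
2. 1 ogre ← the left bank.  (the left bank: 4K 1O; the right bank: 0K 1O)
3. 2 knights → the right bank.  (the left bank: 2K 1O; the right bank: 2K 1O)
4. 1 ogre ← the left bank.  (the left bank: 2K 2O; the right bank: 2K 0O)
5. 2 ogres → the right bank.  (the left bank: 2K 0O; the right bank: 2K 2O)
6. 1 ogre ← the left bank.  (the left bank: 2K 1O; the right bank: 2K 1O)
7. 1 knight and 1 ogre → the right bank.  (the left bank: 1K 0O; the right bank: 3K 2O)
8. 1 ogre ← the left bank.  (the left bank: 1K 1O; the right bank: 3K 1O)
9. 1 knight and 1 ogre → the right bank.  (the left bank: 0K 0O; the right bank: 4K 2O)

9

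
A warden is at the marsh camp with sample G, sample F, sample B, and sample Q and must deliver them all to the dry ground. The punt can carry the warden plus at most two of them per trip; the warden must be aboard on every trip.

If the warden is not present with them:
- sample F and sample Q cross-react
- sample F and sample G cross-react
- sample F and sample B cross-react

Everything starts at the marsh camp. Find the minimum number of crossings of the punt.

5

Counting alone: the warden can take at most 2 across per trip to the dry ground, so moving all 4 needs at least 2 loaded trips out, with a return between consecutive ones — at least 3 crossings.
The safety rule pushes this higher. Following every safe sequence of crossings, the most of the 4 that can be at the dry ground as the punt arrives there on crossing 3 is 3 — never all 4.
So no plan with fewer than 5 crossings exists, and this one achieves 5:
1. Warden goes to the dry ground with sample F.  [the marsh camp: sample B, sample G, sample Q | the dry ground: sample F]
2. Warden goes back to the marsh camp alone.  [the marsh camp: sample B, sample G, sample Q | the dry ground: sample F]
3. Warden goes to the dry ground with sample B and sample G.  [the marsh camp: sample Q | the dry ground: sample B, sample F, sample G]
4. Warden goes back to the marsh camp with sample F.  [the marsh camp: sample F, sample Q | the dry ground: sample B, sample G]
5. Warden goes to the dry ground with sample F and sample Q.  [the marsh camp: — | the dry ground: sample B, sample F, sample G, sample Q]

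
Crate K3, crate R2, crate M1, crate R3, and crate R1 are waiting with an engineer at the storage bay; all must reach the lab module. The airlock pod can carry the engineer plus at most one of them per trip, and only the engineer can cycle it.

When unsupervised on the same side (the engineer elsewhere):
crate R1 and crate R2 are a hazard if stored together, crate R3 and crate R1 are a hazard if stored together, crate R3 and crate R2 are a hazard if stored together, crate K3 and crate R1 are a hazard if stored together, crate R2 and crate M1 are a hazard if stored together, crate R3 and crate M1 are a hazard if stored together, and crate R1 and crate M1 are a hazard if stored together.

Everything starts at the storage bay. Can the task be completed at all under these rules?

No

Whatever the first load, the items left behind include a forbidden pair without the engineer. No opening move is safe, so no plan exists.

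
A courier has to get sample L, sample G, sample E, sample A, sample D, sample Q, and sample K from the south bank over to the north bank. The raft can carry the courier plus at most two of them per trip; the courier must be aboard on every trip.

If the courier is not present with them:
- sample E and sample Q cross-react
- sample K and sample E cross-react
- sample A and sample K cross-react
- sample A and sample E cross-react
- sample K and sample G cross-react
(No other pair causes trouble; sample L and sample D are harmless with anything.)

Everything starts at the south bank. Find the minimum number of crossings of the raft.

11

Counting alone: the courier can take at most 2 across per trip to the north bank, so moving all 7 needs at least 4 loaded trips out, with a return between consecutive ones — at least 7 crossings.
The safety rule pushes this higher. Following every safe sequence of crossings, the most of the 7 that can be at the north bank as the raft arrives there on crossings 7, 9 is 5, 6 respectively — never all 7.
So no plan with fewer than 11 crossings exists, and this one achieves 11:
1. Courier goes to the north bank with sample E and sample K.
2. Courier goes back to the south bank with sample E.
3. Courier goes to the north bank with sample E and sample L.
4. Courier goes back to the south bank with sample E.
5. Courier goes to the north bank with sample E and sample G.
6. Courier goes back to the south bank with sample K.
7. Courier goes to the north bank with sample A and sample D.
8. Courier goes back to the south bank with sample E.
9. Courier goes to the north bank with sample E and sample Q.
10. Courier goes back to the south bank with sample E.
11. Courier goes to the north bank with sample E and sample K.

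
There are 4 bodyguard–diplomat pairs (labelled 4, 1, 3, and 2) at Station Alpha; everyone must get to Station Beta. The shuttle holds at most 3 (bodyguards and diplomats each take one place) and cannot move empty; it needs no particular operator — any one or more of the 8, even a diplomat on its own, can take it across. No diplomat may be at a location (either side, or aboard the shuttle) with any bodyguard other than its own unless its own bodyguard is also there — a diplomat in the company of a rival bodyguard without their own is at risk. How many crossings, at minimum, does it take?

Counting alone: each trip to Station Beta takes at most 3 across and each return brings at least 1 back, so after t trips out (and t−1 returns) at most 3t − (t−1) of the 8 are across; that first reaches 8 at t = 4, so at least 7 crossings are needed.
The safety rule pushes this higher. Following every safe sequence of crossings, the most of the 8 that can be at Station Beta as the shuttle arrives there on crossing 7 is 7 — never all 8.
So no plan with fewer than 9 crossings exists, and this one achieves 9:
1. bodyguard 4 and diplomat 4 cross → Station Beta.
2. bodyguard 4 crosses ← Station Alpha.
3. bodyguard 1, bodyguard 4, and diplomat 1 cross → Station Beta.
4. bodyguard 4 and diplomat 4 cross ← Station Alpha.
5. bodyguard 2, bodyguard 3, and bodyguard 4 cross → Station Beta.
6. diplomat 1 crosses ← Station Alpha.
7. diplomat 1 and diplomat 4 cross → Station Beta.
8. diplomat 4 crosses ← Station Alpha.
9. diplomat 2, diplomat 3, and diplomat 4 cross → Station Beta.

9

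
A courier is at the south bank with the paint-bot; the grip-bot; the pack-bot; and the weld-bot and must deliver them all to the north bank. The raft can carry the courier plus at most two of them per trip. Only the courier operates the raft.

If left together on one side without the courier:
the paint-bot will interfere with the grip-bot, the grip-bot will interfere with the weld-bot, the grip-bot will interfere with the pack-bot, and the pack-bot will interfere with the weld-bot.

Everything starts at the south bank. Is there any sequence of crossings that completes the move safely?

Yes

1. Courier goes to the north bank with the grip-bot and the pack-bot.  [the south bank: the paint-bot, the weld-bot | the north bank: the grip-bot, the pack-bot]
2. Courier goes back to the south bank with the grip-bot.  [the south bank: the grip-bot, the paint-bot, the weld-bot | the north bank: the pack-bot]
3. Courier goes to the north bank with the grip-bot and the paint-bot.  [the south bank: the weld-bot | the north bank: the grip-bot, the pack-bot, the paint-bot]
4. Courier goes back to the south bank with the grip-bot.  [the south bank: the grip-bot, the weld-bot | the north bank: the pack-bot, the paint-bot]
5. Courier goes to the north bank with the grip-bot and the weld-bot.  [the south bank: — | the north bank: the grip-bot, the pack-bot, the paint-bot, the weld-bot]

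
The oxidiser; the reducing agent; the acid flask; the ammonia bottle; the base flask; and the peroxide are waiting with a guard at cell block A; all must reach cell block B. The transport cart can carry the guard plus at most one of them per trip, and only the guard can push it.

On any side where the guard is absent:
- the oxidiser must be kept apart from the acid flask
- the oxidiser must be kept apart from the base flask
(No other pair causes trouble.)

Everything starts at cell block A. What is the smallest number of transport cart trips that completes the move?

Counting alone: the guard can take at most 1 across per trip to cell block B, so moving all 6 needs at least 6 loaded trips out, with a return between consecutive ones — at least 11 crossings.
The safety rule pushes this higher. Following every safe sequence of crossings, the most of the 6 that can be at cell block B as the transport cart arrives there on crossing 11 is 5 — never all 6.
So no plan with fewer than 13 crossings exists, and this one achieves 13:
1. Guard goes to cell block B with the oxidiser.
2. Guard goes back to cell block A alone.
3. Guard goes to cell block B with the reducing agent.
4. Guard goes back to cell block A alone.
5. Guard goes to cell block B with the acid flask.
6. Guard goes back to cell block A with the oxidiser.
7. Guard goes to cell block B with the base flask.
8. Guard goes back to cell block A alone.
9. Guard goes to cell block B with the ammonia bottle.
10. Guard goes back to cell block A alone.
11. Guard goes to cell block B with the peroxide.
12. Guard goes back to cell block A alone.
13. Guard goes to cell block B with the oxidiser.

13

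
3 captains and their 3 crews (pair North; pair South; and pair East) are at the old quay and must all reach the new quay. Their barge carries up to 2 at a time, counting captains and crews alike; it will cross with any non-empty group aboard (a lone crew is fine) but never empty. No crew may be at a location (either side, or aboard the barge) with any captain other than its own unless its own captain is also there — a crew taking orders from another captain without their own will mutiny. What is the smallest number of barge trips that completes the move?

Counting alone: each trip to the new quay takes at most 2 across and each return brings at least 1 back, so after t trips out (and t−1 returns) at most 2t − (t−1) of the 6 are across; that first reaches 6 at t = 5, so at least 9 crossings are needed.
The safety rule pushes this higher. Following every safe sequence of crossings, the most of the 6 that can be at the new quay as the barge arrives there on crossing 9 is 5 — never all 6.
So no plan with fewer than 11 crossings exists, and this one achieves 11:
1. captain North and crew North cross → the new quay.
2. captain North crosses ← the old quay.
3. crew East and crew South cross → the new quay.
4. crew North crosses ← the old quay.
5. captain East and captain South cross → the new quay.
6. captain South and crew South cross ← the old quay.
7. captain North and captain South cross → the new quay.
8. crew East crosses ← the old quay.
9. crew North and crew South cross → the new quay.
10. captain East crosses ← the old quay.
11. captain East and crew East cross → the new quay.

11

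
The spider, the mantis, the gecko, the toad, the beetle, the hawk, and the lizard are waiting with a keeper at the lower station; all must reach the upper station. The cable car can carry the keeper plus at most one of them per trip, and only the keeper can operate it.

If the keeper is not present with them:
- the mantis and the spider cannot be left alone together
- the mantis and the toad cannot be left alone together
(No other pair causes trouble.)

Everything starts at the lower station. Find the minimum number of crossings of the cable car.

Counting alone: the keeper can take at most 1 across per trip to the upper station, so moving all 7 needs at least 7 loaded trips out, with a return between consecutive ones — at least 13 crossings.
The safety rule pushes this higher. Following every safe sequence of crossings, the most of the 7 that can be at the upper station as the cable car arrives there on crossing 13 is 6 — never all 7.
So no plan with fewer than 15 crossings exists, and this one achieves 15:
1. Keeper goes to the upper station with the mantis.  [the lower station: the beetle, the gecko, the hawk, the lizard, the spider, the toad | the upper station: the mantis]
2. Keeper goes back to the lower station alone.  [the lower station: the beetle, the gecko, the hawk, the lizard, the spider, the toad | the upper station: the mantis]
3. Keeper goes to the upper station with the spider.  [the lower station: the beetle, the gecko, the hawk, the lizard, the toad | the upper station: the mantis, the spider]
4. Keeper goes back to the lower station with the mantis.  [the lower station: the beetle, the gecko, the hawk, the lizard, the mantis, the toad | the upper station: the spider]
5. Keeper goes to the upper station with the toad.  [the lower station: the beetle, the gecko, the hawk, the lizard, the mantis | the upper station: the spider, the toad]
6. Keeper goes back to the lower station alone.  [the lower station: the beetle, the gecko, the hawk, the lizard, the mantis | the upper station: the spider, the toad]
7. Keeper goes to the upper station with the gecko.  [the lower station: the beetle, the hawk, the lizard, the mantis | the upper station: the gecko, the spider, the toad]
8. Keeper goes back to the lower station alone.  [the lower station: the beetle, the hawk, the lizard, the mantis | the upper station: the gecko, the spider, the toad]
9. Keeper goes to the upper station with the beetle.  [the lower station: the hawk, the lizard, the mantis | the upper station: the beetle, the gecko, the spider, the toad]
10. Keeper goes back to the lower station alone.  [the lower station: the hawk, the lizard, the mantis | the upper station: the beetle, the gecko, the spider, the toad]
11. Keeper goes to the upper station with the hawk.  [the lower station: the lizard, the mantis | the upper station: the beetle, the gecko, the hawk, the spider, the toad]
12. Keeper goes back to the lower station alone.  [the lower station: the lizard, the mantis | the upper station: the beetle, the gecko, the hawk, the spider, the toad]
13. Keeper goes to the upper station with the lizard.  [the lower station: the mantis | the upper station: the beetle, the gecko, the hawk, the lizard, the spider, the toad]
14. Keeper goes back to the lower station alone.  [the lower station: the mantis | the upper station: the beetle, the gecko, the hawk, the lizard, the spider, the toad]
15. Keeper goes to the upper station with the mantis.  [the lower station: — | the upper station: the beetle, the gecko, the hawk, the lizard, the mantis, the spider, the toad]

15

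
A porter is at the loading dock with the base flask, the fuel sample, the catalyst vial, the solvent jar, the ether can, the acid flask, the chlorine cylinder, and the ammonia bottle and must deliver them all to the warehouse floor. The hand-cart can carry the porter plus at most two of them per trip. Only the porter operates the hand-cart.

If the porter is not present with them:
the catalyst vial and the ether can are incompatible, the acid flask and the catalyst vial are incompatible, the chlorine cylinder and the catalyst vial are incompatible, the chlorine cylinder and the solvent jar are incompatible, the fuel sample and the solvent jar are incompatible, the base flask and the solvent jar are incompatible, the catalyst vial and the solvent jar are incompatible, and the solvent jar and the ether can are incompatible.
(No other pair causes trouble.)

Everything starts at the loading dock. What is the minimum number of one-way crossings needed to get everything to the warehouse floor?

Counting alone: the porter can take at most 2 across per trip to the warehouse floor, so moving all 8 needs at least 4 loaded trips out, with a return between consecutive ones — at least 7 crossings.
The safety rule pushes this higher. Following every safe sequence of crossings, the most of the 8 that can be at the warehouse floor as the hand-cart arrives there on crossings 7, 9, 11 is 5, 6, 7 respectively — never all 8.
So no plan with fewer than 13 crossings exists, and this one achieves 13:
1. Porter goes to the warehouse floor with the catalyst vial and the solvent jar.
2. Porter goes back to the loading dock with the catalyst vial.
3. Porter goes to the warehouse floor with the base flask and the catalyst vial.
4. Porter goes back to the loading dock with the solvent jar.
5. Porter goes to the warehouse floor with the fuel sample and the solvent jar.
6. Porter goes back to the loading dock with the solvent jar.
7. Porter goes to the warehouse floor with the ammonia bottle and the solvent jar.
8. Porter goes back to the loading dock with the solvent jar.
9. Porter goes to the warehouse floor with the chlorine cylinder and the ether can.
10. Porter goes back to the loading dock with the catalyst vial.
11. Porter goes to the warehouse floor with the acid flask and the catalyst vial.
12. Porter goes back to the loading dock with the catalyst vial.
13. Porter goes to the warehouse floor with the catalyst vial and the solvent jar.

13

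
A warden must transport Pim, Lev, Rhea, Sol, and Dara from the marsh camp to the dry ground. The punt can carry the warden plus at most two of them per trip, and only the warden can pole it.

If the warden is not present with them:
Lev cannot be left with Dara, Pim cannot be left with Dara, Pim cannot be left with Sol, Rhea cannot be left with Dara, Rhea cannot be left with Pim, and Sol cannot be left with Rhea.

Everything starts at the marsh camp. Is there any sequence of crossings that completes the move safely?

No

Whatever the first load, the items left behind include a forbidden pair without the warden. No opening move is safe, so no plan exists.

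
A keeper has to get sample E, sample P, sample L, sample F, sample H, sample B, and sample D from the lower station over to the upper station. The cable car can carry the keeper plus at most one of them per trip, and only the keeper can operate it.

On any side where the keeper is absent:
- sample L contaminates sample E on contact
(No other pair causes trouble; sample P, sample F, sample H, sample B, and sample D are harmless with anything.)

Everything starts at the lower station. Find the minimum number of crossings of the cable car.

Counting alone: the keeper can take at most 1 across per trip to the upper station, so moving all 7 needs at least 7 loaded trips out, with a return between consecutive ones — at least 13 crossings.
The plan below uses exactly 13 crossings, so it is optimal:
1. Keeper goes to the upper station with sample E.
2. Keeper goes back to the lower station alone.
3. Keeper goes to the upper station with sample P.
4. Keeper goes back to the lower station alone.
5. Keeper goes to the upper station with sample F.
6. Keeper goes back to the lower station alone.
7. Keeper goes to the upper station with sample H.
8. Keeper goes back to the lower station alone.
9. Keeper goes to the upper station with sample B.
10. Keeper goes back to the lower station alone.
11. Keeper goes to the upper station with sample D.
12. Keeper goes back to the lower station alone.
13. Keeper goes to the upper station with sample L.

13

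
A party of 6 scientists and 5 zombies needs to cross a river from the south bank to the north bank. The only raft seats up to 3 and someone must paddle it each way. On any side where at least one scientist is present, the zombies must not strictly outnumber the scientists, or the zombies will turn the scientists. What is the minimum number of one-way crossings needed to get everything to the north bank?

9

Counting alone: each trip to the north bank takes at most 3 across and each return brings at least 1 back, so after t trips out (and t−1 returns) at most 3t − (t−1) of the 11 are across; that first reaches 11 at t = 5, so at least 9 crossings are needed.
The plan below uses exactly 9 crossings, so it is optimal:
1. 3 zombies → the north bank.  (the south bank: 6S 2Z; the north bank: 0S 3Z)
2. 1 zombie ← the south bank.  (the south bank: 6S 3Z; the north bank: 0S 2Z)
3. 3 scientists → the north bank.  (the south bank: 3S 3Z; the north bank: 3S 2Z)
4. 1 scientist ← the south bank.  (the south bank: 4S 3Z; the north bank: 2S 2Z)
5. 2 scientists and 1 zombie → the north bank.  (the south bank: 2S 2Z; the north bank: 4S 3Z)
6. 1 scientist ← the south bank.  (the south bank: 3S 2Z; the north bank: 3S 3Z)
7. 2 scientists and 1 zombie → the north bank.  (the south bank: 1S 1Z; the north bank: 5S 4Z)
8. 1 scientist ← the south bank.  (the south bank: 2S 1Z; the north bank: 4S 4Z)
9. 2 scientists and 1 zombie → the north bank.  (the south bank: 0S 0Z; the north bank: 6S 5Z)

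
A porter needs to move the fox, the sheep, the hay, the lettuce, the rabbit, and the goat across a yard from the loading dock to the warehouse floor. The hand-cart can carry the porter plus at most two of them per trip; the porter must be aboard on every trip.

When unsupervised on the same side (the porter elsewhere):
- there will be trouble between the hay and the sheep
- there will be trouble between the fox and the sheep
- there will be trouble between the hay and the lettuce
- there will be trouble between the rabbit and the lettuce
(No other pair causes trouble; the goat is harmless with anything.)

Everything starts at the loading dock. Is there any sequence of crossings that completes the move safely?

1. Porter goes to the warehouse floor with the lettuce and the sheep.
2. Porter goes back to the loading dock alone.
3. Porter goes to the warehouse floor with the fox and the hay.
4. Porter goes back to the loading dock with the lettuce and the sheep.
5. Porter goes to the warehouse floor with the goat and the rabbit.
6. Porter goes back to the loading dock alone.
7. Porter goes to the warehouse floor with the lettuce and the sheep.

Yes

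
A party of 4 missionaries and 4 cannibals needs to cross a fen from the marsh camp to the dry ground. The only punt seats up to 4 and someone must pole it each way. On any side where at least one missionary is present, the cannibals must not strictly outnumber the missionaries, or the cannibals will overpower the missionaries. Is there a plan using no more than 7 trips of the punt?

Yes — this plan uses 5 crossings (≤ 7):
1. 2 cannibals → the dry ground.  (the marsh camp: 4M 2C; the dry ground: 0M 2C)
2. 1 cannibal ← the marsh camp.  (the marsh camp: 4M 3C; the dry ground: 0M 1C)
3. 4 missionaries → the dry ground.  (the marsh camp: 0M 3C; the dry ground: 4M 1C)
4. 1 cannibal ← the marsh camp.  (the marsh camp: 0M 4C; the dry ground: 4M 0C)
5. 4 cannibals → the dry ground.  (the marsh camp: 0M 0C; the dry ground: 4M 4C)

Yes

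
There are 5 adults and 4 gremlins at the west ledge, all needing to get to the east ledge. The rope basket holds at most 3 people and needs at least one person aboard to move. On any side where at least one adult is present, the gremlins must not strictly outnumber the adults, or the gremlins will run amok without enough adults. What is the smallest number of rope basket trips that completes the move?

Counting alone: each trip to the east ledge takes at most 3 across and each return brings at least 1 back, so after t trips out (and t−1 returns) at most 3t − (t−1) of the 9 are across; that first reaches 9 at t = 4, so at least 7 crossings are needed.
The plan below uses exactly 7 crossings, so it is optimal:
1. 3 gremlins → the east ledge.  (the west ledge: 5A 1G; the east ledge: 0A 3G)
2. 1 gremlin ← the west ledge.  (the west ledge: 5A 2G; the east ledge: 0A 2G)
3. 3 adults → the east ledge.  (the west ledge: 2A 2G; the east ledge: 3A 2G)
4. 1 adult ← the west ledge.  (the west ledge: 3A 2G; the east ledge: 2A 2G)
5. 2 adults and 1 gremlin → the east ledge.  (the west ledge: 1A 1G; the east ledge: 4A 3G)
6. 1 adult ← the west ledge.  (the west ledge: 2A 1G; the east ledge: 3A 3G)
7. 2 adults and 1 gremlin → the east ledge.  (the west ledge: 0A 0G; the east ledge: 5A 4G)

7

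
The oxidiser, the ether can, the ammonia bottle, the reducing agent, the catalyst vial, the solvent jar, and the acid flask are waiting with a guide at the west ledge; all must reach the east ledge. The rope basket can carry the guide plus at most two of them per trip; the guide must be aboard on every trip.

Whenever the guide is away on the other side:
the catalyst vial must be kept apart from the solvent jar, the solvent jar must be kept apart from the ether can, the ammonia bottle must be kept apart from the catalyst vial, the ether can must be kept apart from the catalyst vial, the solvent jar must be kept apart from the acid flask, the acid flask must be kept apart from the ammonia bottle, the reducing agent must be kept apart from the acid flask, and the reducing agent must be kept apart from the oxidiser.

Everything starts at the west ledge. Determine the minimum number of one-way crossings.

Whatever the first load, the items left behind include a forbidden pair without the guide. No opening move is safe, so no plan exists.

impossible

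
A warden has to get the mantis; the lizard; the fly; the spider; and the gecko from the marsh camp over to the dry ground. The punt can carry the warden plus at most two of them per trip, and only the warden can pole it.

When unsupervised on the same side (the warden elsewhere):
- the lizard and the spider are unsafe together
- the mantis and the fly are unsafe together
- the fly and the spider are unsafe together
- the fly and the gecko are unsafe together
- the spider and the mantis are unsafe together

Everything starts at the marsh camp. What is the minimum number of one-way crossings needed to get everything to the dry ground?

Counting alone: the warden can take at most 2 across per trip to the dry ground, so moving all 5 needs at least 3 loaded trips out, with a return between consecutive ones — at least 5 crossings.
The safety rule pushes this higher. Following every safe sequence of crossings, the most of the 5 that can be at the dry ground as the punt arrives there on crossing 5 is 4 — never all 5.
So no plan with fewer than 7 crossings exists, and this one achieves 7:
1. Warden goes to the dry ground with the fly and the spider.  [the marsh camp: the gecko, the lizard, the mantis | the dry ground: the fly, the spider]
2. Warden goes back to the marsh camp with the fly.  [the marsh camp: the fly, the gecko, the lizard, the mantis | the dry ground: the spider]
3. Warden goes to the dry ground with the gecko and the mantis.  [the marsh camp: the fly, the lizard | the dry ground: the gecko, the mantis, the spider]
4. Warden goes back to the marsh camp with the mantis.  [the marsh camp: the fly, the lizard, the mantis | the dry ground: the gecko, the spider]
5. Warden goes to the dry ground with the lizard and the mantis.  [the marsh camp: the fly | the dry ground: the gecko, the lizard, the mantis, the spider]
6. Warden goes back to the marsh camp with the spider.  [the marsh camp: the fly, the spider | the dry ground: the gecko, the lizard, the mantis]
7. Warden goes to the dry ground with the fly and the spider.  [the marsh camp: — | the dry ground: the fly, the gecko, the lizard, the mantis, the spider]

7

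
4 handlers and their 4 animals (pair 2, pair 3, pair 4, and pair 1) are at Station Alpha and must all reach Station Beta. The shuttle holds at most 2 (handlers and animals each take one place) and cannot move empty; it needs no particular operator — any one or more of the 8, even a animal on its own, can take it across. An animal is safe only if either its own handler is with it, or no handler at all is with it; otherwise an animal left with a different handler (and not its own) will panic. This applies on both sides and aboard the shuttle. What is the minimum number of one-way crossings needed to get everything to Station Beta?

Following every safe sequence of crossings from the start, the most of the 8 that can be at Station Beta as the shuttle arrives there on crossings 1, 3, 5 is 2, 3, 4 respectively; the best ever achieved is 4 of 8.
From crossing 7 on, no configuration arises that was not already reachable earlier: only 44 distinct safe configurations (who is on which side, and where the shuttle is) can ever be reached, none of them has everyone across, and every continuation just revisits them. So no valid plan exists.

impossible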